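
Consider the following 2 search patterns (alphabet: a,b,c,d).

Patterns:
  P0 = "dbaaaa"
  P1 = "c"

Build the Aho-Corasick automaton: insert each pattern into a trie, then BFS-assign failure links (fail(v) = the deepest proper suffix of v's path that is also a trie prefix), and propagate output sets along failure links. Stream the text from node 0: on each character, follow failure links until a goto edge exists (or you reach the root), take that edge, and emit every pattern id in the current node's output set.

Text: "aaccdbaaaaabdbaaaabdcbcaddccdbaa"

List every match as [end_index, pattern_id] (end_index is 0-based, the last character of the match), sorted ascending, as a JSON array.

Build:
Trie (insert patterns):
  0='ε' goto c→7 d→1
  1='d' goto b→2
  2='db' goto a→3
  3='dba' goto a→4
  4='dbaa' goto a→5
  5='dbaaa' goto a→6
  6='dbaaaa' goto ·  [P0 ends]
  7='c' goto ·  [P1 ends]

Failure links (BFS by depth):
  n1('d'): parent n0 fail=0; on 'd' 0 → fail=0;  out ∅∪∅=∅
  n7('c'): parent n0 fail=0; on 'c' 0 → fail=0;  out {1}∪∅={1}
  n2('db'): parent n1 fail=0; on 'b' 0 → fail=0;  out ∅∪∅=∅
  n3('dba'): parent n2 fail=0; on 'a' 0 → fail=0;  out ∅∪∅=∅
  n4('dbaa'): parent n3 fail=0; on 'a' 0 → fail=0;  out ∅∪∅=∅
  n5('dbaaa'): parent n4 fail=0; on 'a' 0 → fail=0;  out ∅∪∅=∅
  n6('dbaaaa'): parent n5 fail=0; on 'a' 0 → fail=0;  out {0}∪∅={0}

Run:
pos 0 'a': at 0
pos 1 'a': at 0
pos 2 'c': at 7  emit P1@[2:2]
pos 3 'c': at 7 (via fail)  emit P1@[3:3]
pos 4 'd': at 1 (via fail)
pos 5 'b': at 2
pos 6 'a': at 3
pos 7 'a': at 4
pos 8 'a': at 5
pos 9 'a': at 6  emit P0@[4:9]
pos 10 'a': at 0 (via fail)
pos 11 'b': at 0
pos 12 'd': at 1
pos 13 'b': at 2
pos 14 'a': at 3
pos 15 'a': at 4
pos 16 'a': at 5
pos 17 'a': at 6  emit P0@[12:17]
pos 18 'b': at 0 (via fail)
pos 19 'd': at 1
pos 20 'c': at 7 (via fail)  emit P1@[20:20]
pos 21 'b': at 0 (via fail)
pos 22 'c': at 7  emit P1@[22:22]
pos 23 'a': at 0 (via fail)
pos 24 'd': at 1
pos 25 'd': at 1 (via fail)
pos 26 'c': at 7 (via fail)  emit P1@[26:26]
pos 27 'c': at 7 (via fail)  emit P1@[27:27]
pos 28 'd': at 1 (via fail)
pos 29 'b': at 2
pos 30 'a': at 3
pos 31 'a': at 4

Result: [[2,1],[3,1],[9,0],[17,0],[20,1],[22,1],[26,1],[27,1]]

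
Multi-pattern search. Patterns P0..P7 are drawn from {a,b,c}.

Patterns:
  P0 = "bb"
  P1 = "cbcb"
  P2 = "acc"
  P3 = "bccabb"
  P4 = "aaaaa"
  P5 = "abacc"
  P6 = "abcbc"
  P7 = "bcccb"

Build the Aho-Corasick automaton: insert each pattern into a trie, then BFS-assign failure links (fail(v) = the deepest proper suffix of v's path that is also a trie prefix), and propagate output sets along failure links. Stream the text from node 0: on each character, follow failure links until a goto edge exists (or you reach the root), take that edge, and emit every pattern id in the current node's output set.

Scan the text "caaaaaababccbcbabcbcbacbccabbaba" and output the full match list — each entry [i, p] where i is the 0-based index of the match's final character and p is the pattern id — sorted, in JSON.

Build:
Trie nodes:
  n0 'ε': a→7 b→1 c→3
  n1 'b': b→2 c→10
  n2 'bb': ·  [P0 ends]
  n3 'c': b→4
  n4 'cb': c→5
  n5 'cbc': b→6
  n6 'cbcb': ·  [P1 ends]
  n7 'a': a→15 b→19 c→8
  n8 'ac': c→9
  n9 'acc': ·  [P2 ends]
  n10 'bc': c→11
  n11 'bcc': a→12 c→26
  n12 'bcca': b→13
  n13 'bccab': b→14
  n14 'bccabb': ·  [P3 ends]
  n15 'aa': a→16
  n16 'aaa': a→17
  n17 'aaaa': a→18
  n18 'aaaaa': ·  [P4 ends]
  n19 'ab': a→20 c→23
  n20 'aba': c→21
  n21 'abac': c→22
  n22 'abacc': ·  [P5 ends]
  n23 'abc': b→24
  n24 'abcb': c→25
  n25 'abcbc': ·  [P6 ends]
  n26 'bccc': b→27
  n27 'bcccb': ·  [P7 ends]

BFS fail/out derivation:
  n1('b'): parent n0 fail=0; on 'b' 0 → fail=0;  out ∅∪∅=∅
  n3('c'): parent n0 fail=0; on 'c' 0 → fail=0;  out ∅∪∅=∅
  n7('a'): parent n0 fail=0; on 'a' 0 → fail=0;  out ∅∪∅=∅
  n2('bb'): parent n1 fail=0; on 'b' 0 → fail=1;  out {0}∪∅={0}
  n4('cb'): parent n3 fail=0; on 'b' 0 → fail=1;  out ∅∪∅=∅
  n8('ac'): parent n7 fail=0; on 'c' 0 → fail=3;  out ∅∪∅=∅
  n10('bc'): parent n1 fail=0; on 'c' 0 → fail=3;  out ∅∪∅=∅
  n15('aa'): parent n7 fail=0; on 'a' 0 → fail=7;  out ∅∪∅=∅
  n19('ab'): parent n7 fail=0; on 'b' 0 → fail=1;  out ∅∪∅=∅
  n5('cbc'): parent n4 fail=1; on 'c' 1 → fail=10;  out ∅∪∅=∅
  n9('acc'): parent n8 fail=3; on 'c' 3→0 → fail=3;  out {2}∪∅={2}
  n11('bcc'): parent n10 fail=3; on 'c' 3→0 → fail=3;  out ∅∪∅=∅
  n16('aaa'): parent n15 fail=7; on 'a' 7 → fail=15;  out ∅∪∅=∅
  n20('aba'): parent n19 fail=1; on 'a' 1→0 → fail=7;  out ∅∪∅=∅
  n23('abc'): parent n19 fail=1; on 'c' 1 → fail=10;  out ∅∪∅=∅
  n6('cbcb'): parent n5 fail=10; on 'b' 10→3 → fail=4;  out {1}∪∅={1}
  n12('bcca'): parent n11 fail=3; on 'a' 3→0 → fail=7;  out ∅∪∅=∅
  n17('aaaa'): parent n16 fail=15; on 'a' 15 → fail=16;  out ∅∪∅=∅
  n21('abac'): parent n20 fail=7; on 'c' 7 → fail=8;  out ∅∪∅=∅
  n24('abcb'): parent n23 fail=10; on 'b' 10→3 → fail=4;  out ∅∪∅=∅
  n26('bccc'): parent n11 fail=3; on 'c' 3→0 → fail=3;  out ∅∪∅=∅
  n13('bccab'): parent n12 fail=7; on 'b' 7 → fail=19;  out ∅∪∅=∅
  n18('aaaaa'): parent n17 fail=16; on 'a' 16 → fail=17;  out {4}∪∅={4}
  n22('abacc'): parent n21 fail=8; on 'c' 8 → fail=9;  out {5}∪{2}={2,5}
  n25('abcbc'): parent n24 fail=4; on 'c' 4 → fail=5;  out {6}∪∅={6}
  n27('bcccb'): parent n26 fail=3; on 'b' 3 → fail=4;  out {7}∪∅={7}
  n14('bccabb'): parent n13 fail=19; on 'b' 19→1 → fail=2;  out {3}∪{0}={0,3}

Text stream:
[0] read 'c'  n0⇒n3
[1] read 'a'  n3⇒n7 ·f
[2] read 'a'  n7⇒n15
[3] read 'a'  n15⇒n16
[4] read 'a'  n16⇒n17
[5] read 'a'  n17⇒n18  ** P4@[1:5]
[6] read 'a'  n18⇒n18 ·f  ** P4@[2:6]
[7] read 'b'  n18⇒n19 ·f
[8] read 'a'  n19⇒n20
[9] read 'b'  n20⇒n19 ·f
[10] read 'c'  n19⇒n23
[11] read 'c'  n23⇒n11 ·f
[12] read 'b'  n11⇒n4 ·f
[13] read 'c'  n4⇒n5
[14] read 'b'  n5⇒n6  ** P1@[11:14]
[15] read 'a'  n6⇒n7 ·f
[16] read 'b'  n7⇒n19
[17] read 'c'  n19⇒n23
[18] read 'b'  n23⇒n24
[19] read 'c'  n24⇒n25  ** P6@[15:19]
[20] read 'b'  n25⇒n6 ·f  ** P1@[17:20]
[21] read 'a'  n6⇒n7 ·f
[22] read 'c'  n7⇒n8
[23] read 'b'  n8⇒n4 ·f
[24] read 'c'  n4⇒n5
[25] read 'c'  n5⇒n11 ·f
[26] read 'a'  n11⇒n12
[27] read 'b'  n12⇒n13
[28] read 'b'  n13⇒n14  ** P0@[27:28],P3@[23:28]
[29] read 'a'  n14⇒n7 ·f
[30] read 'b'  n7⇒n19
[31] read 'a'  n19⇒n20

Matches: [[5,4],[6,4],[14,1],[19,6],[20,1],[28,0],[28,3]]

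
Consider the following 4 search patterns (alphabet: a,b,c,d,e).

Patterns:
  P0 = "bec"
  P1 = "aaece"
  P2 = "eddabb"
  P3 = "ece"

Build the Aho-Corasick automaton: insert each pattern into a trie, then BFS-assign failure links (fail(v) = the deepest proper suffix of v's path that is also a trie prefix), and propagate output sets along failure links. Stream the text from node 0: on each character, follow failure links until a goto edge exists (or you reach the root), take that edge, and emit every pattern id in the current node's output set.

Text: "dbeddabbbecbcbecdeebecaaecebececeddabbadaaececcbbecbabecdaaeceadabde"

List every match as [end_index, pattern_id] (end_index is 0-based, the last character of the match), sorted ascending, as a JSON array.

Construct AC machine:
Trie (insert patterns):
  0='ε' goto a→4 b→1 e→9
  1='b' goto e→2
  2='be' goto c→3
  3='bec' goto ·  [P0 ends]
  4='a' goto a→5
  5='aa' goto e→6
  6='aae' goto c→7
  7='aaec' goto e→8
  8='aaece' goto ·  [P1 ends]
  9='e' goto c→15 d→10
  10='ed' goto d→11
  11='edd' goto a→12
  12='edda' goto b→13
  13='eddab' goto b→14
  14='eddabb' goto ·  [P2 ends]
  15='ec' goto e→16
  16='ece' goto ·  [P3 ends]

Failure links (BFS by depth):
  n1('b'): parent n0 fail=0; on 'b' 0 → fail=0;  out ∅∪∅=∅
  n4('a'): parent n0 fail=0; on 'a' 0 → fail=0;  out ∅∪∅=∅
  n9('e'): parent n0 fail=0; on 'e' 0 → fail=0;  out ∅∪∅=∅
  n2('be'): parent n1 fail=0; on 'e' 0 → fail=9;  out ∅∪∅=∅
  n5('aa'): parent n4 fail=0; on 'a' 0 → fail=4;  out ∅∪∅=∅
  n10('ed'): parent n9 fail=0; on 'd' 0 → fail=0;  out ∅∪∅=∅
  n15('ec'): parent n9 fail=0; on 'c' 0 → fail=0;  out ∅∪∅=∅
  n3('bec'): parent n2 fail=9; on 'c' 9 → fail=15;  out {0}∪∅={0}
  n6('aae'): parent n5 fail=4; on 'e' 4→0 → fail=9;  out ∅∪∅=∅
  n11('edd'): parent n10 fail=0; on 'd' 0 → fail=0;  out ∅∪∅=∅
  n16('ece'): parent n15 fail=0; on 'e' 0 → fail=9;  out {3}∪∅={3}
  n7('aaec'): parent n6 fail=9; on 'c' 9 → fail=15;  out ∅∪∅=∅
  n12('edda'): parent n11 fail=0; on 'a' 0 → fail=4;  out ∅∪∅=∅
  n8('aaece'): parent n7 fail=15; on 'e' 15 → fail=16;  out {1}∪{3}={1,3}
  n13('eddab'): parent n12 fail=4; on 'b' 4→0 → fail=1;  out ∅∪∅=∅
  n14('eddabb'): parent n13 fail=1; on 'b' 1→0 → fail=1;  out {2}∪∅={2}

Text stream:
i=0 'd': node 0→0
i=1 'b': node 0→1
i=2 'e': node 1→2
i=3 'd': node 2→10 ·f
i=4 'd': node 10→11
i=5 'a': node 11→12
i=6 'b': node 12→13
i=7 'b': node 13→14  emit P2@[2:7]
i=8 'b': node 14→1 ·f
i=9 'e': node 1→2
i=10 'c': node 2→3  emit P0@[8:10]
i=11 'b': node 3→1 ·f
i=12 'c': node 1→0 ·f
i=13 'b': node 0→1
i=14 'e': node 1→2
i=15 'c': node 2→3  emit P0@[13:15]
i=16 'd': node 3→0 ·f
i=17 'e': node 0→9
i=18 'e': node 9→9 ·f
i=19 'b': node 9→1 ·f
i=20 'e': node 1→2
i=21 'c': node 2→3  emit P0@[19:21]
i=22 'a': node 3→4 ·f
i=23 'a': node 4→5
i=24 'e': node 5→6
i=25 'c': node 6→7
i=26 'e': node 7→8  emit P1@[22:26],P3@[24:26]
i=27 'b': node 8→1 ·f
i=28 'e': node 1→2
i=29 'c': node 2→3  emit P0@[27:29]
i=30 'e': node 3→16 ·f  emit P3@[28:30]
i=31 'c': node 16→15 ·f
i=32 'e': node 15→16  emit P3@[30:32]
i=33 'd': node 16→10 ·f
i=34 'd': node 10→11
i=35 'a': node 11→12
i=36 'b': node 12→13
i=37 'b': node 13→14  emit P2@[32:37]
i=38 'a': node 14→4 ·f
i=39 'd': node 4→0 ·f
i=40 'a': node 0→4
i=41 'a': node 4→5
i=42 'e': node 5→6
i=43 'c': node 6→7
i=44 'e': node 7→8  emit P1@[40:44],P3@[42:44]
i=45 'c': node 8→15 ·f
i=46 'c': node 15→0 ·f
i=47 'b': node 0→1
i=48 'b': node 1→1 ·f
i=49 'e': node 1→2
i=50 'c': node 2→3  emit P0@[48:50]
i=51 'b': node 3→1 ·f
i=52 'a': node 1→4 ·f
i=53 'b': node 4→1 ·f
i=54 'e': node 1→2
i=55 'c': node 2→3  emit P0@[53:55]
i=56 'd': node 3→0 ·f
i=57 'a': node 0→4
i=58 'a': node 4→5
i=59 'e': node 5→6
i=60 'c': node 6→7
i=61 'e': node 7→8  emit P1@[57:61],P3@[59:61]
i=62 'a': node 8→4 ·f
i=63 'd': node 4→0 ·f
i=64 'a': node 0→4
i=65 'b': node 4→1 ·f
i=66 'd': node 1→0 ·f
i=67 'e': node 0→9

Result: [[7,2],[10,0],[15,0],[21,0],[26,1],[26,3],[29,0],[30,3],[32,3],[37,2],[44,1],[44,3],[50,0],[55,0],[61,1],[61,3]]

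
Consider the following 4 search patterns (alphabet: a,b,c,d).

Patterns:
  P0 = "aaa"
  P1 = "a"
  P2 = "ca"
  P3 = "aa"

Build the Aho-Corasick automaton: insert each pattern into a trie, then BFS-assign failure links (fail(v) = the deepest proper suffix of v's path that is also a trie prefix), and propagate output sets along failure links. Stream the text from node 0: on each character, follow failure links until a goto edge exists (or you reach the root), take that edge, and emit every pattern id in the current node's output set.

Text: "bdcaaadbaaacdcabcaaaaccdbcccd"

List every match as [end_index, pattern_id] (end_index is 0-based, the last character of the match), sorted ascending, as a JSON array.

Build:
Trie nodes:
  n0 'ε': a→1 c→4
  n1 'a': a→2  [P1 ends]
  n2 'aa': a→3  [P3 ends]
  n3 'aaa': ·  [P0 ends]
  n4 'c': a→5
  n5 'ca': ·  [P2 ends]

BFS fail/out derivation:
  fail(1) 'a': from fail(0)=0 chase 'a': 0 ⇒ 0;  out={1}∪out(0)={1}
  fail(4) 'c': from fail(0)=0 chase 'c': 0 ⇒ 0;  out=∅∪out(0)=∅
  fail(2) 'aa': from fail(1)=0 chase 'a': 0 ⇒ 1;  out={3}∪out(1)={1,3}
  fail(5) 'ca': from fail(4)=0 chase 'a': 0 ⇒ 1;  out={2}∪out(1)={1,2}
  fail(3) 'aaa': from fail(2)=1 chase 'a': 1 ⇒ 2;  out={0}∪out(2)={0,1,3}

Scan:
[0] read 'b'  n0⇒n0
[1] read 'd'  n0⇒n0
[2] read 'c'  n0⇒n4
[3] read 'a'  n4⇒n5  → match P1@[3:3],P2@[2:3]
[4] read 'a'  n5⇒n2 (via fail)  → match P1@[4:4],P3@[3:4]
[5] read 'a'  n2⇒n3  → match P0@[3:5],P1@[5:5],P3@[4:5]
[6] read 'd'  n3⇒n0 (via fail)
[7] read 'b'  n0⇒n0
[8] read 'a'  n0⇒n1  → match P1@[8:8]
[9] read 'a'  n1⇒n2  → match P1@[9:9],P3@[8:9]
[10] read 'a'  n2⇒n3  → match P0@[8:10],P1@[10:10],P3@[9:10]
[11] read 'c'  n3⇒n4 (via fail)
[12] read 'd'  n4⇒n0 (via fail)
[13] read 'c'  n0⇒n4
[14] read 'a'  n4⇒n5  → match P1@[14:14],P2@[13:14]
[15] read 'b'  n5⇒n0 (via fail)
[16] read 'c'  n0⇒n4
[17] read 'a'  n4⇒n5  → match P1@[17:17],P2@[16:17]
[18] read 'a'  n5⇒n2 (via fail)  → match P1@[18:18],P3@[17:18]
[19] read 'a'  n2⇒n3  → match P0@[17:19],P1@[19:19],P3@[18:19]
[20] read 'a'  n3⇒n3 (via fail)  → match P0@[18:20],P1@[20:20],P3@[19:20]
[21] read 'c'  n3⇒n4 (via fail)
[22] read 'c'  n4⇒n4 (via fail)
[23] read 'd'  n4⇒n0 (via fail)
[24] read 'b'  n0⇒n0
[25] read 'c'  n0⇒n4
[26] read 'c'  n4⇒n4 (via fail)
[27] read 'c'  n4⇒n4 (via fail)
[28] read 'd'  n4⇒n0 (via fail)

Matches: [[3,1],[3,2],[4,1],[4,3],[5,0],[5,1],[5,3],[8,1],[9,1],[9,3],[10,0],[10,1],[10,3],[14,1],[14,2],[17,1],[17,2],[18,1],[18,3],[19,0],[19,1],[19,3],[20,0],[20,1],[20,3]]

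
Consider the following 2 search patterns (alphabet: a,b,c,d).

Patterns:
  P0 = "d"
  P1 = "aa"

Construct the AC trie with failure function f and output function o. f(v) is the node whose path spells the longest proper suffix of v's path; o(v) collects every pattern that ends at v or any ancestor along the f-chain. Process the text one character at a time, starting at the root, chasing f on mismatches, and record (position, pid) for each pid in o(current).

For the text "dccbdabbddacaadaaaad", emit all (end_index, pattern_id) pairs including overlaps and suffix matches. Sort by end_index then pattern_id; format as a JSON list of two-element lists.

Build:
Trie nodes:
  0='ε' goto a→2 d→1
  1='d' goto ·  ←P0
  2='a' goto a→3
  3='aa' goto ·  ←P1

Failure links (BFS by depth):
  n1('d'): parent n0 fail=0; on 'd' 0 → fail=0;  out {0}∪∅={0}
  n2('a'): parent n0 fail=0; on 'a' 0 → fail=0;  out ∅∪∅=∅
  n3('aa'): parent n2 fail=0; on 'a' 0 → fail=2;  out {1}∪∅={1}

Text stream:
i=0 'd': node 0→1  emit P0@[0:0]
i=1 'c': node 1→0 (via fail)
i=2 'c': node 0→0
i=3 'b': node 0→0
i=4 'd': node 0→1  emit P0@[4:4]
i=5 'a': node 1→2 (via fail)
i=6 'b': node 2→0 (via fail)
i=7 'b': node 0→0
i=8 'd': node 0→1  emit P0@[8:8]
i=9 'd': node 1→1 (via fail)  emit P0@[9:9]
i=10 'a': node 1→2 (via fail)
i=11 'c': node 2→0 (via fail)
i=12 'a': node 0→2
i=13 'a': node 2→3  emit P1@[12:13]
i=14 'd': node 3→1 (via fail)  emit P0@[14:14]
i=15 'a': node 1→2 (via fail)
i=16 'a': node 2→3  emit P1@[15:16]
i=17 'a': node 3→3 (via fail)  emit P1@[16:17]
i=18 'a': node 3→3 (via fail)  emit P1@[17:18]
i=19 'd': node 3→1 (via fail)  emit P0@[19:19]

Result: [[0,0],[4,0],[8,0],[9,0],[13,1],[14,0],[16,1],[17,1],[18,1],[19,0]]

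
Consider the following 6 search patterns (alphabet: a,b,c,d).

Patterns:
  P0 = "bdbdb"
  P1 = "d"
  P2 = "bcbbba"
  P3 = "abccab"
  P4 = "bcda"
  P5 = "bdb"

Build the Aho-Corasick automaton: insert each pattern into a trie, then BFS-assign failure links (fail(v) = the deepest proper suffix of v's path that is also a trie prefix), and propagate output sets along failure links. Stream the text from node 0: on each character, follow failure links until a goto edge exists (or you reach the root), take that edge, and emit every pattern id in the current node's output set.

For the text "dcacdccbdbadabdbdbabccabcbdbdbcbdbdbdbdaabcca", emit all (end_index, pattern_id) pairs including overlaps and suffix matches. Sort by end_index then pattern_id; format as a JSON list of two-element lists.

Build:
Trie nodes:
  n0 'ε': a→12 b→1 d→6
  n1 'b': c→7 d→2
  n2 'bd': b→3
  n3 'bdb': d→4  ←P5
  n4 'bdbd': b→5
  n5 'bdbdb': ·  ←P0
  n6 'd': ·  ←P1
  n7 'bc': b→8 d→18
  n8 'bcb': b→9
  n9 'bcbb': b→10
  n10 'bcbbb': a→11
  n11 'bcbbba': ·  ←P2
  n12 'a': b→13
  n13 'ab': c→14
  n14 'abc': c→15
  n15 'abcc': a→16
  n16 'abcca': b→17
  n17 'abccab': ·  ←P3
  n18 'bcd': a→19
  n19 'bcda': ·  ←P4

BFS fail/out derivation:
  fail(1) 'b': from fail(0)=0 chase 'b': 0 ⇒ 0;  out=∅∪out(0)=∅
  fail(6) 'd': from fail(0)=0 chase 'd': 0 ⇒ 0;  out={1}∪out(0)={1}
  fail(12) 'a': from fail(0)=0 chase 'a': 0 ⇒ 0;  out=∅∪out(0)=∅
  fail(2) 'bd': from fail(1)=0 chase 'd': 0 ⇒ 6;  out=∅∪out(6)={1}
  fail(7) 'bc': from fail(1)=0 chase 'c': 0 ⇒ 0;  out=∅∪out(0)=∅
  fail(13) 'ab': from fail(12)=0 chase 'b': 0 ⇒ 1;  out=∅∪out(1)=∅
  fail(3) 'bdb': from fail(2)=6 chase 'b': 6→0 ⇒ 1;  out={5}∪out(1)={5}
  fail(8) 'bcb': from fail(7)=0 chase 'b': 0 ⇒ 1;  out=∅∪out(1)=∅
  fail(14) 'abc': from fail(13)=1 chase 'c': 1 ⇒ 7;  out=∅∪out(7)=∅
  fail(18) 'bcd': from fail(7)=0 chase 'd': 0 ⇒ 6;  out=∅∪out(6)={1}
  fail(4) 'bdbd': from fail(3)=1 chase 'd': 1 ⇒ 2;  out=∅∪out(2)={1}
  fail(9) 'bcbb': from fail(8)=1 chase 'b': 1→0 ⇒ 1;  out=∅∪out(1)=∅
  fail(15) 'abcc': from fail(14)=7 chase 'c': 7→0 ⇒ 0;  out=∅∪out(0)=∅
  fail(19) 'bcda': from fail(18)=6 chase 'a': 6→0 ⇒ 12;  out={4}∪out(12)={4}
  fail(5) 'bdbdb': from fail(4)=2 chase 'b': 2 ⇒ 3;  out={0}∪out(3)={0,5}
  fail(10) 'bcbbb': from fail(9)=1 chase 'b': 1→0 ⇒ 1;  out=∅∪out(1)=∅
  fail(16) 'abcca': from fail(15)=0 chase 'a': 0 ⇒ 12;  out=∅∪out(12)=∅
  fail(11) 'bcbbba': from fail(10)=1 chase 'a': 1→0 ⇒ 12;  out={2}∪out(12)={2}
  fail(17) 'abccab': from fail(16)=12 chase 'b': 12 ⇒ 13;  out={3}∪out(13)={3}

Run:
pos 0 'd': at 6  emit P1@[0:0]
pos 1 'c': at 0 ·f
pos 2 'a': at 12
pos 3 'c': at 0 ·f
pos 4 'd': at 6  emit P1@[4:4]
pos 5 'c': at 0 ·f
pos 6 'c': at 0
pos 7 'b': at 1
pos 8 'd': at 2  emit P1@[8:8]
pos 9 'b': at 3  emit P5@[7:9]
pos 10 'a': at 12 ·f
pos 11 'd': at 6 ·f  emit P1@[11:11]
pos 12 'a': at 12 ·f
pos 13 'b': at 13
pos 14 'd': at 2 ·f  emit P1@[14:14]
pos 15 'b': at 3  emit P5@[13:15]
pos 16 'd': at 4  emit P1@[16:16]
pos 17 'b': at 5  emit P0@[13:17],P5@[15:17]
pos 18 'a': at 12 ·f
pos 19 'b': at 13
pos 20 'c': at 14
pos 21 'c': at 15
pos 22 'a': at 16
pos 23 'b': at 17  emit P3@[18:23]
pos 24 'c': at 14 ·f
pos 25 'b': at 8 ·f
pos 26 'd': at 2 ·f  emit P1@[26:26]
pos 27 'b': at 3  emit P5@[25:27]
pos 28 'd': at 4  emit P1@[28:28]
pos 29 'b': at 5  emit P0@[25:29],P5@[27:29]
pos 30 'c': at 7 ·f
pos 31 'b': at 8
pos 32 'd': at 2 ·f  emit P1@[32:32]
pos 33 'b': at 3  emit P5@[31:33]
pos 34 'd': at 4  emit P1@[34:34]
pos 35 'b': at 5  emit P0@[31:35],P5@[33:35]
pos 36 'd': at 4 ·f  emit P1@[36:36]
pos 37 'b': at 5  emit P0@[33:37],P5@[35:37]
pos 38 'd': at 4 ·f  emit P1@[38:38]
pos 39 'a': at 12 ·f
pos 40 'a': at 12 ·f
pos 41 'b': at 13
pos 42 'c': at 14
pos 43 'c': at 15
pos 44 'a': at 16

Matches: [[0,1],[4,1],[8,1],[9,5],[11,1],[14,1],[15,5],[16,1],[17,0],[17,5],[23,3],[26,1],[27,5],[28,1],[29,0],[29,5],[32,1],[33,5],[34,1],[35,0],[35,5],[36,1],[37,0],[37,5],[38,1]]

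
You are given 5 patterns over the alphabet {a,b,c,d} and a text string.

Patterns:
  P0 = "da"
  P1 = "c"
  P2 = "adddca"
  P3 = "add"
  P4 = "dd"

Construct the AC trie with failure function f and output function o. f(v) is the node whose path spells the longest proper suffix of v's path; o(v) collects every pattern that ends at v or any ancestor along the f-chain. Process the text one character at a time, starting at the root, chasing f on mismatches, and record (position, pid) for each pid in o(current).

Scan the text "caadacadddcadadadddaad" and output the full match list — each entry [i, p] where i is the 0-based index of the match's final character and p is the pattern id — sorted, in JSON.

Build automaton:
Trie (insert patterns):
  n0 'ε': a→4 c→3 d→1
  n1 'd': a→2 d→10
  n2 'da': ·  ←P0
  n3 'c': ·  ←P1
  n4 'a': d→5
  n5 'ad': d→6
  n6 'add': d→7  ←P3
  n7 'addd': c→8
  n8 'adddc': a→9
  n9 'adddca': ·  ←P2
  n10 'dd': ·  ←P4

Failure links (BFS by depth):
  fail(1) 'd': from fail(0)=0 chase 'd': 0 ⇒ 0;  out=∅∪out(0)=∅
  fail(3) 'c': from fail(0)=0 chase 'c': 0 ⇒ 0;  out={1}∪out(0)={1}
  fail(4) 'a': from fail(0)=0 chase 'a': 0 ⇒ 0;  out=∅∪out(0)=∅
  fail(2) 'da': from fail(1)=0 chase 'a': 0 ⇒ 4;  out={0}∪out(4)={0}
  fail(5) 'ad': from fail(4)=0 chase 'd': 0 ⇒ 1;  out=∅∪out(1)=∅
  fail(10) 'dd': from fail(1)=0 chase 'd': 0 ⇒ 1;  out={4}∪out(1)={4}
  fail(6) 'add': from fail(5)=1 chase 'd': 1 ⇒ 10;  out={3}∪out(10)={3,4}
  fail(7) 'addd': from fail(6)=10 chase 'd': 10→1 ⇒ 10;  out=∅∪out(10)={4}
  fail(8) 'adddc': from fail(7)=10 chase 'c': 10→1→0 ⇒ 3;  out=∅∪out(3)={1}
  fail(9) 'adddca': from fail(8)=3 chase 'a': 3→0 ⇒ 4;  out={2}∪out(4)={2}

Run:
[0] read 'c'  n0⇒n3  emit P1@[0:0]
[1] read 'a'  n3⇒n4 (fail-walked)
[2] read 'a'  n4⇒n4 (fail-walked)
[3] read 'd'  n4⇒n5
[4] read 'a'  n5⇒n2 (fail-walked)  emit P0@[3:4]
[5] read 'c'  n2⇒n3 (fail-walked)  emit P1@[5:5]
[6] read 'a'  n3⇒n4 (fail-walked)
[7] read 'd'  n4⇒n5
[8] read 'd'  n5⇒n6  emit P3@[6:8],P4@[7:8]
[9] read 'd'  n6⇒n7  emit P4@[8:9]
[10] read 'c'  n7⇒n8  emit P1@[10:10]
[11] read 'a'  n8⇒n9  emit P2@[6:11]
[12] read 'd'  n9⇒n5 (fail-walked)
[13] read 'a'  n5⇒n2 (fail-walked)  emit P0@[12:13]
[14] read 'd'  n2⇒n5 (fail-walked)
[15] read 'a'  n5⇒n2 (fail-walked)  emit P0@[14:15]
[16] read 'd'  n2⇒n5 (fail-walked)
[17] read 'd'  n5⇒n6  emit P3@[15:17],P4@[16:17]
[18] read 'd'  n6⇒n7  emit P4@[17:18]
[19] read 'a'  n7⇒n2 (fail-walked)  emit P0@[18:19]
[20] read 'a'  n2⇒n4 (fail-walked)
[21] read 'd'  n4⇒n5

All matches (sorted): [[0,1],[4,0],[5,1],[8,3],[8,4],[9,4],[10,1],[11,2],[13,0],[15,0],[17,3],[17,4],[18,4],[19,0]]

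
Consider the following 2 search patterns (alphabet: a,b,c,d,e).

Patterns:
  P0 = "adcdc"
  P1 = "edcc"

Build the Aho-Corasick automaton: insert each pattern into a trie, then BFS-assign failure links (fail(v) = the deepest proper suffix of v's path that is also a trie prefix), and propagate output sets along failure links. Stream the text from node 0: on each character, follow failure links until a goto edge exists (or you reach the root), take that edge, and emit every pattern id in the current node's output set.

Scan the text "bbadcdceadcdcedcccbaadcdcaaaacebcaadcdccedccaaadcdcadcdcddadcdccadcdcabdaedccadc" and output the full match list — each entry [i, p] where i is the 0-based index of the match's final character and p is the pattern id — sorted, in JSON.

Build:
Trie nodes:
  n0 'ε': a→1 e→6
  n1 'a': d→2
  n2 'ad': c→3
  n3 'adc': d→4
  n4 'adcd': c→5
  n5 'adcdc': ·  [P0 ends]
  n6 'e': d→7
  n7 'ed': c→8
  n8 'edc': c→9
  n9 'edcc': ·  [P1 ends]

Failure links (BFS by depth):
  n1('a'): parent n0 fail=0; on 'a' 0 → fail=0;  out ∅∪∅=∅
  n6('e'): parent n0 fail=0; on 'e' 0 → fail=0;  out ∅∪∅=∅
  n2('ad'): parent n1 fail=0; on 'd' 0 → fail=0;  out ∅∪∅=∅
  n7('ed'): parent n6 fail=0; on 'd' 0 → fail=0;  out ∅∪∅=∅
  n3('adc'): parent n2 fail=0; on 'c' 0 → fail=0;  out ∅∪∅=∅
  n8('edc'): parent n7 fail=0; on 'c' 0 → fail=0;  out ∅∪∅=∅
  n4('adcd'): parent n3 fail=0; on 'd' 0 → fail=0;  out ∅∪∅=∅
  n9('edcc'): parent n8 fail=0; on 'c' 0 → fail=0;  out {1}∪∅={1}
  n5('adcdc'): parent n4 fail=0; on 'c' 0 → fail=0;  out {0}∪∅={0}

Scan:
pos 0 'b': at 0
pos 1 'b': at 0
pos 2 'a': at 1
pos 3 'd': at 2
pos 4 'c': at 3
pos 5 'd': at 4
pos 6 'c': at 5  → match P0@[2:6]
pos 7 'e': at 6 ·f
pos 8 'a': at 1 ·f
pos 9 'd': at 2
pos 10 'c': at 3
pos 11 'd': at 4
pos 12 'c': at 5  → match P0@[8:12]
pos 13 'e': at 6 ·f
pos 14 'd': at 7
pos 15 'c': at 8
pos 16 'c': at 9  → match P1@[13:16]
pos 17 'c': at 0 ·f
pos 18 'b': at 0
pos 19 'a': at 1
pos 20 'a': at 1 ·f
pos 21 'd': at 2
pos 22 'c': at 3
pos 23 'd': at 4
pos 24 'c': at 5  → match P0@[20:24]
pos 25 'a': at 1 ·f
pos 26 'a': at 1 ·f
pos 27 'a': at 1 ·f
pos 28 'a': at 1 ·f
pos 29 'c': at 0 ·f
pos 30 'e': at 6
pos 31 'b': at 0 ·f
pos 32 'c': at 0
pos 33 'a': at 1
pos 34 'a': at 1 ·f
pos 35 'd': at 2
pos 36 'c': at 3
pos 37 'd': at 4
pos 38 'c': at 5  → match P0@[34:38]
pos 39 'c': at 0 ·f
pos 40 'e': at 6
pos 41 'd': at 7
pos 42 'c': at 8
pos 43 'c': at 9  → match P1@[40:43]
pos 44 'a': at 1 ·f
pos 45 'a': at 1 ·f
pos 46 'a': at 1 ·f
pos 47 'd': at 2
pos 48 'c': at 3
pos 49 'd': at 4
pos 50 'c': at 5  → match P0@[46:50]
pos 51 'a': at 1 ·f
pos 52 'd': at 2
pos 53 'c': at 3
pos 54 'd': at 4
pos 55 'c': at 5  → match P0@[51:55]
pos 56 'd': at 0 ·f
pos 57 'd': at 0
pos 58 'a': at 1
pos 59 'd': at 2
pos 60 'c': at 3
pos 61 'd': at 4
pos 62 'c': at 5  → match P0@[58:62]
pos 63 'c': at 0 ·f
pos 64 'a': at 1
pos 65 'd': at 2
pos 66 'c': at 3
pos 67 'd': at 4
pos 68 'c': at 5  → match P0@[64:68]
pos 69 'a': at 1 ·f
pos 70 'b': at 0 ·f
pos 71 'd': at 0
pos 72 'a': at 1
pos 73 'e': at 6 ·f
pos 74 'd': at 7
pos 75 'c': at 8
pos 76 'c': at 9  → match P1@[73:76]
pos 77 'a': at 1 ·f
pos 78 'd': at 2
pos 79 'c': at 3

Result: [[6,0],[12,0],[16,1],[24,0],[38,0],[43,1],[50,0],[55,0],[62,0],[68,0],[76,1]]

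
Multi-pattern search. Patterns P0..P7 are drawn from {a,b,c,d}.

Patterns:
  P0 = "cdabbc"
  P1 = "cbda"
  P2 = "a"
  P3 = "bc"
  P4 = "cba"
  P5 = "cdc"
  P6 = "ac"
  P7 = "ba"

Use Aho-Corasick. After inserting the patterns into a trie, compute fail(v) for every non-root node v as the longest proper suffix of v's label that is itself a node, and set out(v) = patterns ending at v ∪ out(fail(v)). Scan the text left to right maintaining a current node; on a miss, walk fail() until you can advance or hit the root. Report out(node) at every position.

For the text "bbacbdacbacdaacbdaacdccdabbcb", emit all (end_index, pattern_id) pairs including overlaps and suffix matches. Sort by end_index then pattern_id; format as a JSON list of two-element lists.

Build automaton:
Trie nodes:
  n0 'ε': a→10 b→11 c→1
  n1 'c': b→7 d→2
  n2 'cd': a→3 c→14
  n3 'cda': b→4
  n4 'cdab': b→5
  n5 'cdabb': c→6
  n6 'cdabbc': ·  [P0 ends]
  n7 'cb': a→13 d→8
  n8 'cbd': a→9
  n9 'cbda': ·  [P1 ends]
  n10 'a': c→15  [P2 ends]
  n11 'b': a→16 c→12
  n12 'bc': ·  [P3 ends]
  n13 'cba': ·  [P4 ends]
  n14 'cdc': ·  [P5 ends]
  n15 'ac': ·  [P6 ends]
  n16 'ba': ·  [P7 ends]

BFS fail/out derivation:
  fail(1) 'c': from fail(0)=0 chase 'c': 0 ⇒ 0;  out=∅∪out(0)=∅
  fail(10) 'a': from fail(0)=0 chase 'a': 0 ⇒ 0;  out={2}∪out(0)={2}
  fail(11) 'b': from fail(0)=0 chase 'b': 0 ⇒ 0;  out=∅∪out(0)=∅
  fail(2) 'cd': from fail(1)=0 chase 'd': 0 ⇒ 0;  out=∅∪out(0)=∅
  fail(7) 'cb': from fail(1)=0 chase 'b': 0 ⇒ 11;  out=∅∪out(11)=∅
  fail(12) 'bc': from fail(11)=0 chase 'c': 0 ⇒ 1;  out={3}∪out(1)={3}
  fail(15) 'ac': from fail(10)=0 chase 'c': 0 ⇒ 1;  out={6}∪out(1)={6}
  fail(16) 'ba': from fail(11)=0 chase 'a': 0 ⇒ 10;  out={7}∪out(10)={2,7}
  fail(3) 'cda': from fail(2)=0 chase 'a': 0 ⇒ 10;  out=∅∪out(10)={2}
  fail(8) 'cbd': from fail(7)=11 chase 'd': 11→0 ⇒ 0;  out=∅∪out(0)=∅
  fail(13) 'cba': from fail(7)=11 chase 'a': 11 ⇒ 16;  out={4}∪out(16)={2,4,7}
  fail(14) 'cdc': from fail(2)=0 chase 'c': 0 ⇒ 1;  out={5}∪out(1)={5}
  fail(4) 'cdab': from fail(3)=10 chase 'b': 10→0 ⇒ 11;  out=∅∪out(11)=∅
  fail(9) 'cbda': from fail(8)=0 chase 'a': 0 ⇒ 10;  out={1}∪out(10)={1,2}
  fail(5) 'cdabb': from fail(4)=11 chase 'b': 11→0 ⇒ 11;  out=∅∪out(11)=∅
  fail(6) 'cdabbc': from fail(5)=11 chase 'c': 11 ⇒ 12;  out={0}∪out(12)={0,3}

Run:
[0] read 'b'  n0⇒n11
[1] read 'b'  n11⇒n11 ·f
[2] read 'a'  n11⇒n16  → match P2@[2:2],P7@[1:2]
[3] read 'c'  n16⇒n15 ·f  → match P6@[2:3]
[4] read 'b'  n15⇒n7 ·f
[5] read 'd'  n7⇒n8
[6] read 'a'  n8⇒n9  → match P1@[3:6],P2@[6:6]
[7] read 'c'  n9⇒n15 ·f  → match P6@[6:7]
[8] read 'b'  n15⇒n7 ·f
[9] read 'a'  n7⇒n13  → match P2@[9:9],P4@[7:9],P7@[8:9]
[10] read 'c'  n13⇒n15 ·f  → match P6@[9:10]
[11] read 'd'  n15⇒n2 ·f
[12] read 'a'  n2⇒n3  → match P2@[12:12]
[13] read 'a'  n3⇒n10 ·f  → match P2@[13:13]
[14] read 'c'  n10⇒n15  → match P6@[13:14]
[15] read 'b'  n15⇒n7 ·f
[16] read 'd'  n7⇒n8
[17] read 'a'  n8⇒n9  → match P1@[14:17],P2@[17:17]
[18] read 'a'  n9⇒n10 ·f  → match P2@[18:18]
[19] read 'c'  n10⇒n15  → match P6@[18:19]
[20] read 'd'  n15⇒n2 ·f
[21] read 'c'  n2⇒n14  → match P5@[19:21]
[22] read 'c'  n14⇒n1 ·f
[23] read 'd'  n1⇒n2
[24] read 'a'  n2⇒n3  → match P2@[24:24]
[25] read 'b'  n3⇒n4
[26] read 'b'  n4⇒n5
[27] read 'c'  n5⇒n6  → match P0@[22:27],P3@[26:27]
[28] read 'b'  n6⇒n7 ·f

Matches: [[2,2],[2,7],[3,6],[6,1],[6,2],[7,6],[9,2],[9,4],[9,7],[10,6],[12,2],[13,2],[14,6],[17,1],[17,2],[18,2],[19,6],[21,5],[24,2],[27,0],[27,3]]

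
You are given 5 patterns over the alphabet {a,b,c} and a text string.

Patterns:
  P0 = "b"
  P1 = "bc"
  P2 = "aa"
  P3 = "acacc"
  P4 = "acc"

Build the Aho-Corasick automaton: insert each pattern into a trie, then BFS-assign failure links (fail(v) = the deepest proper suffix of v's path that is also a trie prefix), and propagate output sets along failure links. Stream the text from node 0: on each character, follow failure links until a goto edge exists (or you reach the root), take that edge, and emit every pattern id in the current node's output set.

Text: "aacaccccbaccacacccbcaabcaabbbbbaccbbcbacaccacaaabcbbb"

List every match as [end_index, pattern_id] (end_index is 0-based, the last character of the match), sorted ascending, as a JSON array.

Construct AC machine:
Trie nodes:
  n0 'ε': a→3 b→1
  n1 'b': c→2  [P0 ends]
  n2 'bc': ·  [P1 ends]
  n3 'a': a→4 c→5
  n4 'aa': ·  [P2 ends]
  n5 'ac': a→6 c→9
  n6 'aca': c→7
  n7 'acac': c→8
  n8 'acacc': ·  [P3 ends]
  n9 'acc': ·  [P4 ends]

BFS fail/out derivation:
  n1('b'): parent n0 fail=0; on 'b' 0 → fail=0;  out {0}∪∅={0}
  n3('a'): parent n0 fail=0; on 'a' 0 → fail=0;  out ∅∪∅=∅
  n2('bc'): parent n1 fail=0; on 'c' 0 → fail=0;  out {1}∪∅={1}
  n4('aa'): parent n3 fail=0; on 'a' 0 → fail=3;  out {2}∪∅={2}
  n5('ac'): parent n3 fail=0; on 'c' 0 → fail=0;  out ∅∪∅=∅
  n6('aca'): parent n5 fail=0; on 'a' 0 → fail=3;  out ∅∪∅=∅
  n9('acc'): parent n5 fail=0; on 'c' 0 → fail=0;  out {4}∪∅={4}
  n7('acac'): parent n6 fail=3; on 'c' 3 → fail=5;  out ∅∪∅=∅
  n8('acacc'): parent n7 fail=5; on 'c' 5 → fail=9;  out {3}∪{4}={3,4}

Scan:
[0] read 'a'  n0⇒n3
[1] read 'a'  n3⇒n4  → match P2@[0:1]
[2] read 'c'  n4⇒n5 (via fail)
[3] read 'a'  n5⇒n6
[4] read 'c'  n6⇒n7
[5] read 'c'  n7⇒n8  → match P3@[1:5],P4@[3:5]
[6] read 'c'  n8⇒n0 (via fail)
[7] read 'c'  n0⇒n0
[8] read 'b'  n0⇒n1  → match P0@[8:8]
[9] read 'a'  n1⇒n3 (via fail)
[10] read 'c'  n3⇒n5
[11] read 'c'  n5⇒n9  → match P4@[9:11]
[12] read 'a'  n9⇒n3 (via fail)
[13] read 'c'  n3⇒n5
[14] read 'a'  n5⇒n6
[15] read 'c'  n6⇒n7
[16] read 'c'  n7⇒n8  → match P3@[12:16],P4@[14:16]
[17] read 'c'  n8⇒n0 (via fail)
[18] read 'b'  n0⇒n1  → match P0@[18:18]
[19] read 'c'  n1⇒n2  → match P1@[18:19]
[20] read 'a'  n2⇒n3 (via fail)
[21] read 'a'  n3⇒n4  → match P2@[20:21]
[22] read 'b'  n4⇒n1 (via fail)  → match P0@[22:22]
[23] read 'c'  n1⇒n2  → match P1@[22:23]
[24] read 'a'  n2⇒n3 (via fail)
[25] read 'a'  n3⇒n4  → match P2@[24:25]
[26] read 'b'  n4⇒n1 (via fail)  → match P0@[26:26]
[27] read 'b'  n1⇒n1 (via fail)  → match P0@[27:27]
[28] read 'b'  n1⇒n1 (via fail)  → match P0@[28:28]
[29] read 'b'  n1⇒n1 (via fail)  → match P0@[29:29]
[30] read 'b'  n1⇒n1 (via fail)  → match P0@[30:30]
[31] read 'a'  n1⇒n3 (via fail)
[32] read 'c'  n3⇒n5
[33] read 'c'  n5⇒n9  → match P4@[31:33]
[34] read 'b'  n9⇒n1 (via fail)  → match P0@[34:34]
[35] read 'b'  n1⇒n1 (via fail)  → match P0@[35:35]
[36] read 'c'  n1⇒n2  → match P1@[35:36]
[37] read 'b'  n2⇒n1 (via fail)  → match P0@[37:37]
[38] read 'a'  n1⇒n3 (via fail)
[39] read 'c'  n3⇒n5
[40] read 'a'  n5⇒n6
[41] read 'c'  n6⇒n7
[42] read 'c'  n7⇒n8  → match P3@[38:42],P4@[40:42]
[43] read 'a'  n8⇒n3 (via fail)
[44] read 'c'  n3⇒n5
[45] read 'a'  n5⇒n6
[46] read 'a'  n6⇒n4 (via fail)  → match P2@[45:46]
[47] read 'a'  n4⇒n4 (via fail)  → match P2@[46:47]
[48] read 'b'  n4⇒n1 (via fail)  → match P0@[48:48]
[49] read 'c'  n1⇒n2  → match P1@[48:49]
[50] read 'b'  n2⇒n1 (via fail)  → match P0@[50:50]
[51] read 'b'  n1⇒n1 (via fail)  → match P0@[51:51]
[52] read 'b'  n1⇒n1 (via fail)  → match P0@[52:52]

Matches: [[1,2],[5,3],[5,4],[8,0],[11,4],[16,3],[16,4],[18,0],[19,1],[21,2],[22,0],[23,1],[25,2],[26,0],[27,0],[28,0],[29,0],[30,0],[33,4],[34,0],[35,0],[36,1],[37,0],[42,3],[42,4],[46,2],[47,2],[48,0],[49,1],[50,0],[51,0],[52,0]]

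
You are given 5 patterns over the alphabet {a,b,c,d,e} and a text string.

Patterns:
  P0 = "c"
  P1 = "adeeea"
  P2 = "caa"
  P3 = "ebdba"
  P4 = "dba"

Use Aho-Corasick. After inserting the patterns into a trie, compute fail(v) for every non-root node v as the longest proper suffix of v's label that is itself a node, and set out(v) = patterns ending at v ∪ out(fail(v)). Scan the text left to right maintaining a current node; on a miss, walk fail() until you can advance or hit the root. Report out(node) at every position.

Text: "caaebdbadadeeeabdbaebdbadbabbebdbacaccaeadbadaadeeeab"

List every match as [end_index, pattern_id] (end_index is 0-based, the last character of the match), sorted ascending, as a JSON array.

Build:
Trie (insert patterns):
  n0 'ε': a→2 c→1 d→15 e→10
  n1 'c': a→8  [P0 ends]
  n2 'a': d→3
  n3 'ad': e→4
  n4 'ade': e→5
  n5 'adee': e→6
  n6 'adeee': a→7
  n7 'adeeea': ·  [P1 ends]
  n8 'ca': a→9
  n9 'caa': ·  [P2 ends]
  n10 'e': b→11
  n11 'eb': d→12
  n12 'ebd': b→13
  n13 'ebdb': a→14
  n14 'ebdba': ·  [P3 ends]
  n15 'd': b→16
  n16 'db': a→17
  n17 'dba': ·  [P4 ends]

BFS fail/out derivation:
  n1('c'): parent n0 fail=0; on 'c' 0 → fail=0;  out {0}∪∅={0}
  n2('a'): parent n0 fail=0; on 'a' 0 → fail=0;  out ∅∪∅=∅
  n10('e'): parent n0 fail=0; on 'e' 0 → fail=0;  out ∅∪∅=∅
  n15('d'): parent n0 fail=0; on 'd' 0 → fail=0;  out ∅∪∅=∅
  n3('ad'): parent n2 fail=0; on 'd' 0 → fail=15;  out ∅∪∅=∅
  n8('ca'): parent n1 fail=0; on 'a' 0 → fail=2;  out ∅∪∅=∅
  n11('eb'): parent n10 fail=0; on 'b' 0 → fail=0;  out ∅∪∅=∅
  n16('db'): parent n15 fail=0; on 'b' 0 → fail=0;  out ∅∪∅=∅
  n4('ade'): parent n3 fail=15; on 'e' 15→0 → fail=10;  out ∅∪∅=∅
  n9('caa'): parent n8 fail=2; on 'a' 2→0 → fail=2;  out {2}∪∅={2}
  n12('ebd'): parent n11 fail=0; on 'd' 0 → fail=15;  out ∅∪∅=∅
  n17('dba'): parent n16 fail=0; on 'a' 0 → fail=2;  out {4}∪∅={4}
  n5('adee'): parent n4 fail=10; on 'e' 10→0 → fail=10;  out ∅∪∅=∅
  n13('ebdb'): parent n12 fail=15; on 'b' 15 → fail=16;  out ∅∪∅=∅
  n6('adeee'): parent n5 fail=10; on 'e' 10→0 → fail=10;  out ∅∪∅=∅
  n14('ebdba'): parent n13 fail=16; on 'a' 16 → fail=17;  out {3}∪{4}={3,4}
  n7('adeeea'): parent n6 fail=10; on 'a' 10→0 → fail=2;  out {1}∪∅={1}

Scan:
pos 0 'c': at 1  → match P0@[0:0]
pos 1 'a': at 8
pos 2 'a': at 9  → match P2@[0:2]
pos 3 'e': at 10 (fail-walked)
pos 4 'b': at 11
pos 5 'd': at 12
pos 6 'b': at 13
pos 7 'a': at 14  → match P3@[3:7],P4@[5:7]
pos 8 'd': at 3 (fail-walked)
pos 9 'a': at 2 (fail-walked)
pos 10 'd': at 3
pos 11 'e': at 4
pos 12 'e': at 5
pos 13 'e': at 6
pos 14 'a': at 7  → match P1@[9:14]
pos 15 'b': at 0 (fail-walked)
pos 16 'd': at 15
pos 17 'b': at 16
pos 18 'a': at 17  → match P4@[16:18]
pos 19 'e': at 10 (fail-walked)
pos 20 'b': at 11
pos 21 'd': at 12
pos 22 'b': at 13
pos 23 'a': at 14  → match P3@[19:23],P4@[21:23]
pos 24 'd': at 3 (fail-walked)
pos 25 'b': at 16 (fail-walked)
pos 26 'a': at 17  → match P4@[24:26]
pos 27 'b': at 0 (fail-walked)
pos 28 'b': at 0
pos 29 'e': at 10
pos 30 'b': at 11
pos 31 'd': at 12
pos 32 'b': at 13
pos 33 'a': at 14  → match P3@[29:33],P4@[31:33]
pos 34 'c': at 1 (fail-walked)  → match P0@[34:34]
pos 35 'a': at 8
pos 36 'c': at 1 (fail-walked)  → match P0@[36:36]
pos 37 'c': at 1 (fail-walked)  → match P0@[37:37]
pos 38 'a': at 8
pos 39 'e': at 10 (fail-walked)
pos 40 'a': at 2 (fail-walked)
pos 41 'd': at 3
pos 42 'b': at 16 (fail-walked)
pos 43 'a': at 17  → match P4@[41:43]
pos 44 'd': at 3 (fail-walked)
pos 45 'a': at 2 (fail-walked)
pos 46 'a': at 2 (fail-walked)
pos 47 'd': at 3
pos 48 'e': at 4
pos 49 'e': at 5
pos 50 'e': at 6
pos 51 'a': at 7  → match P1@[46:51]
pos 52 'b': at 0 (fail-walked)

All matches (sorted): [[0,0],[2,2],[7,3],[7,4],[14,1],[18,4],[23,3],[23,4],[26,4],[33,3],[33,4],[34,0],[36,0],[37,0],[43,4],[51,1]]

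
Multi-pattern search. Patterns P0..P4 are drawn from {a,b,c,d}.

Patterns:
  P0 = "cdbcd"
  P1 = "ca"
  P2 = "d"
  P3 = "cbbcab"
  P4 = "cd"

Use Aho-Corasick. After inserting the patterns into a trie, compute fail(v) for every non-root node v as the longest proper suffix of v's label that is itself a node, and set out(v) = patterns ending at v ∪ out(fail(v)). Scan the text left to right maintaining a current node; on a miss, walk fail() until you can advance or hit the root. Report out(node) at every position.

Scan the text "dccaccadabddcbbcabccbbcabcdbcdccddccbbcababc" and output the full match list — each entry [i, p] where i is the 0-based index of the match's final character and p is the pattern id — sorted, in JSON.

Build:
Trie nodes:
  n0 'ε': c→1 d→7
  n1 'c': a→6 b→8 d→2
  n2 'cd': b→3  [P4 ends]
  n3 'cdb': c→4
  n4 'cdbc': d→5
  n5 'cdbcd': ·  [P0 ends]
  n6 'ca': ·  [P1 ends]
  n7 'd': ·  [P2 ends]
  n8 'cb': b→9
  n9 'cbb': c→10
  n10 'cbbc': a→11
  n11 'cbbca': b→12
  n12 'cbbcab': ·  [P3 ends]

Failure links (BFS by depth):
  fail(1) 'c': from fail(0)=0 chase 'c': 0 ⇒ 0;  out=∅∪out(0)=∅
  fail(7) 'd': from fail(0)=0 chase 'd': 0 ⇒ 0;  out={2}∪out(0)={2}
  fail(2) 'cd': from fail(1)=0 chase 'd': 0 ⇒ 7;  out={4}∪out(7)={2,4}
  fail(6) 'ca': from fail(1)=0 chase 'a': 0 ⇒ 0;  out={1}∪out(0)={1}
  fail(8) 'cb': from fail(1)=0 chase 'b': 0 ⇒ 0;  out=∅∪out(0)=∅
  fail(3) 'cdb': from fail(2)=7 chase 'b': 7→0 ⇒ 0;  out=∅∪out(0)=∅
  fail(9) 'cbb': from fail(8)=0 chase 'b': 0 ⇒ 0;  out=∅∪out(0)=∅
  fail(4) 'cdbc': from fail(3)=0 chase 'c': 0 ⇒ 1;  out=∅∪out(1)=∅
  fail(10) 'cbbc': from fail(9)=0 chase 'c': 0 ⇒ 1;  out=∅∪out(1)=∅
  fail(5) 'cdbcd': from fail(4)=1 chase 'd': 1 ⇒ 2;  out={0}∪out(2)={0,2,4}
  fail(11) 'cbbca': from fail(10)=1 chase 'a': 1 ⇒ 6;  out=∅∪out(6)={1}
  fail(12) 'cbbcab': from fail(11)=6 chase 'b': 6→0 ⇒ 0;  out={3}∪out(0)={3}

Text stream:
[0] read 'd'  n0⇒n7  ** P2@[0:0]
[1] read 'c'  n7⇒n1 (via fail)
[2] read 'c'  n1⇒n1 (via fail)
[3] read 'a'  n1⇒n6  ** P1@[2:3]
[4] read 'c'  n6⇒n1 (via fail)
[5] read 'c'  n1⇒n1 (via fail)
[6] read 'a'  n1⇒n6  ** P1@[5:6]
[7] read 'd'  n6⇒n7 (via fail)  ** P2@[7:7]
[8] read 'a'  n7⇒n0 (via fail)
[9] read 'b'  n0⇒n0
[10] read 'd'  n0⇒n7  ** P2@[10:10]
[11] read 'd'  n7⇒n7 (via fail)  ** P2@[11:11]
[12] read 'c'  n7⇒n1 (via fail)
[13] read 'b'  n1⇒n8
[14] read 'b'  n8⇒n9
[15] read 'c'  n9⇒n10
[16] read 'a'  n10⇒n11  ** P1@[15:16]
[17] read 'b'  n11⇒n12  ** P3@[12:17]
[18] read 'c'  n12⇒n1 (via fail)
[19] read 'c'  n1⇒n1 (via fail)
[20] read 'b'  n1⇒n8
[21] read 'b'  n8⇒n9
[22] read 'c'  n9⇒n10
[23] read 'a'  n10⇒n11  ** P1@[22:23]
[24] read 'b'  n11⇒n12  ** P3@[19:24]
[25] read 'c'  n12⇒n1 (via fail)
[26] read 'd'  n1⇒n2  ** P2@[26:26],P4@[25:26]
[27] read 'b'  n2⇒n3
[28] read 'c'  n3⇒n4
[29] read 'd'  n4⇒n5  ** P0@[25:29],P2@[29:29],P4@[28:29]
[30] read 'c'  n5⇒n1 (via fail)
[31] read 'c'  n1⇒n1 (via fail)
[32] read 'd'  n1⇒n2  ** P2@[32:32],P4@[31:32]
[33] read 'd'  n2⇒n7 (via fail)  ** P2@[33:33]
[34] read 'c'  n7⇒n1 (via fail)
[35] read 'c'  n1⇒n1 (via fail)
[36] read 'b'  n1⇒n8
[37] read 'b'  n8⇒n9
[38] read 'c'  n9⇒n10
[39] read 'a'  n10⇒n11  ** P1@[38:39]
[40] read 'b'  n11⇒n12  ** P3@[35:40]
[41] read 'a'  n12⇒n0 (via fail)
[42] read 'b'  n0⇒n0
[43] read 'c'  n0⇒n1

Result: [[0,2],[3,1],[6,1],[7,2],[10,2],[11,2],[16,1],[17,3],[23,1],[24,3],[26,2],[26,4],[29,0],[29,2],[29,4],[32,2],[32,4],[33,2],[39,1],[40,3]]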